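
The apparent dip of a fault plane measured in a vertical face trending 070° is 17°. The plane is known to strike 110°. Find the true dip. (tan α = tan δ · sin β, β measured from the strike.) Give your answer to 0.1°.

β = acute angle between strike 110° and section 070° = 40°.
tan(true dip) = tan 17° / sin 40° = 0.4756
true dip = arctan 0.4756 = 25.44°

25.4°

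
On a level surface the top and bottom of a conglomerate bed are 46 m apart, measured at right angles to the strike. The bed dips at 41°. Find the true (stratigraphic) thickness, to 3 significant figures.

30.2 m

True thickness t = w · sin(dip) = 46 × sin 41°
t = 46 × 0.6561 = 30.179 m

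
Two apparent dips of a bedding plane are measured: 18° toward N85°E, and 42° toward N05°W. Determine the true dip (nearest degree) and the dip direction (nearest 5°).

Represent each trace as a vector plunging at its apparent dip toward its trend (east-north-up frame): v₁ = (0.947, 0.083, -0.309), v₂ = (-0.065, 0.740, -0.669).
Cross product v₁ × v₂ gives the pole to the plane: n ∝ (0.173, 0.654, 0.707).
True dip = arccos(n_z / |n|) = arccos(0.7224) = 43.7°.
Dip direction = azimuth of (n_x, n_y) = atan2(0.173, 0.654) = 15°.

true dip 44°, dip direction 015°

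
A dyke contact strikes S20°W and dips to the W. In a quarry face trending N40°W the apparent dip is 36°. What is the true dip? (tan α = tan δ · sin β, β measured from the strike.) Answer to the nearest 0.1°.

40.0°

The section is 60° from the strike.
tan(true dip) = tan 36° / sin 60° = 0.8389
true dip = arctan 0.8389 = 39.99°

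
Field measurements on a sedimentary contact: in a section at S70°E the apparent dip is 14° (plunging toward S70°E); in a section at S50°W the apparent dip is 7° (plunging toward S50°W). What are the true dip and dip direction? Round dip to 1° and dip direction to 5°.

Represent each trace as a vector plunging at its apparent dip toward its trend (east-north-up frame): v₁ = (0.912, -0.332, -0.242), v₂ = (-0.760, -0.638, -0.122).
The plane normal is n = v₁ × v₂ ∝ (0.114, -0.295, 0.834).
tan δ = √(n_x²+n_y²)/n_z = 0.316/0.834, so δ = 20.8°.
The horizontal component of n points toward azimuth atan2(n_x, n_y) = 159°, the dip direction.

true dip 21°, dip direction 160°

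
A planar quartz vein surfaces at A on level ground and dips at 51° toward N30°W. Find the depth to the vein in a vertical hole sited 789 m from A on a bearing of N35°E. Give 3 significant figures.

412 m

The hole lies 65° from the dip direction, so the down-dip offset is 789 × cos 65° = 333.45 m.
Depth = down-dip offset × tan(dip) = 333.45 × tan 51° = 333.45 × 1.2349
Depth = 411.77 m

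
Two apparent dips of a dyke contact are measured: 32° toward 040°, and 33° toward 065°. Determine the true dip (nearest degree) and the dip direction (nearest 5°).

Represent each trace as a vector plunging at its apparent dip toward its trend (east-north-up frame): v₁ = (0.545, 0.650, -0.530), v₂ = (0.760, 0.354, -0.545).
Cross product v₁ × v₂ gives the pole to the plane: n ∝ (0.166, 0.106, 0.301).
True dip = arccos(n_z / |n|) = arccos(0.8365) = 33.2°.
The horizontal component of n points toward azimuth atan2(n_x, n_y) = 57°, the dip direction.

true dip 33°, dip direction 055°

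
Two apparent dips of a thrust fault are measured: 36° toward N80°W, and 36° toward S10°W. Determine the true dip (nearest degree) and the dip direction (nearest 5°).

true dip 46°, dip direction 235°

Represent each trace as a vector plunging at its apparent dip toward its trend (east-north-up frame): v₁ = (-0.797, 0.140, -0.588), v₂ = (-0.140, -0.797, -0.588).
The plane normal is n = v₁ × v₂ ∝ (-0.551, -0.386, 0.655).
Dip δ = arctan(|n_h|/n_z) = arctan(0.672/0.655) = 45.8°.
Dip direction = atan2(-0.551, -0.386) = 235° (azimuth of n's horizontal projection).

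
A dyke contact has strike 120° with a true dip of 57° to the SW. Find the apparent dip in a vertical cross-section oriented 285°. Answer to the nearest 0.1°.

Angle between strike (120°) and section (285°): β = 15°.
tan(apparent dip) = tan 57° · sin 15° = 0.3985
α = arctan(0.3985) = 21.73°

21.7°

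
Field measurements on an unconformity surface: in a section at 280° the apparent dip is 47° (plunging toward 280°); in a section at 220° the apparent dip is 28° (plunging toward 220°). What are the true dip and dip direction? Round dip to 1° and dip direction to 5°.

true dip 47°, dip direction 280°

Represent each trace as a vector plunging at its apparent dip toward its trend (east-north-up frame): v₁ = (-0.672, 0.118, -0.731), v₂ = (-0.568, -0.676, -0.469).
The plane normal is n = v₁ × v₂ ∝ (-0.550, 0.100, 0.521).
tan δ = √(n_x²+n_y²)/n_z = 0.559/0.521, so δ = 47.0°.
Dip direction = atan2(-0.550, 0.100) = 280° (azimuth of n's horizontal projection).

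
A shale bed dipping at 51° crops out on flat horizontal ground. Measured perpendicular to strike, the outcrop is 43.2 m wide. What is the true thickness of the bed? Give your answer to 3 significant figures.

True thickness t = w · sin(dip) = 43.2 × sin 51°
t = 43.2 × 0.7771 = 33.573 m

33.6 m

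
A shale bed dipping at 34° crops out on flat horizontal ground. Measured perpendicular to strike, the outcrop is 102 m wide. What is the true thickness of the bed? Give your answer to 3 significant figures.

57.0 m

True thickness t = w · sin(dip) = 102 × sin 34°
t = 102 × 0.5592 = 57.038 m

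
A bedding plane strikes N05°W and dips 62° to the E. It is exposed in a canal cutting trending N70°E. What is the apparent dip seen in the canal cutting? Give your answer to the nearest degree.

61°

The strike is N05°W and the section trends N70°E; the acute angle between them is β = 75°.
tan α = tan 62° × sin 75° = 1.8807 × 0.9659 = 1.8166
α = arctan(1.8166) = 61.17°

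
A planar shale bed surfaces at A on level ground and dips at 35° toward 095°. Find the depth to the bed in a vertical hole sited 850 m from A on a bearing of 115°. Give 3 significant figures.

559 m

The hole lies 20° from the dip direction, so the down-dip offset is 850 × cos 20° = 798.74 m.
Depth = down-dip offset × tan(dip) = 798.74 × tan 35° = 798.74 × 0.7002
Depth = 559.28 m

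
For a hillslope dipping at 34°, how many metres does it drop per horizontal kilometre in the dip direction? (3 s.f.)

drop per km = 1000 × tan 34° = 1000 × 0.6745

675 m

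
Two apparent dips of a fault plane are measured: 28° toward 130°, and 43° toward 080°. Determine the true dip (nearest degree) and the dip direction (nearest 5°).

true dip 43°, dip direction 075°

Each apparent-dip line lies in the plane. As unit vectors (x east, y north, z up), v₁ plunges 28°→130° and v₂ plunges 43°→080°.
Cross product v₁ × v₂ gives the pole to the plane: n ∝ (0.447, 0.123, 0.495).
Dip δ = arctan(|n_h|/n_z) = arctan(0.463/0.495) = 43.1°.
Dip direction = atan2(0.447, 0.123) = 75° (azimuth of n's horizontal projection).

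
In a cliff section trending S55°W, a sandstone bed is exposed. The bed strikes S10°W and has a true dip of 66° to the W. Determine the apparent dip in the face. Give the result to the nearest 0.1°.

The strike is S10°W and the section trends S55°W; the acute angle between them is β = 45°.
tan α = tan 66° × sin 45° = 2.2460 × 0.7071 = 1.5882
α = arctan(1.5882) = 57.80°

57.8°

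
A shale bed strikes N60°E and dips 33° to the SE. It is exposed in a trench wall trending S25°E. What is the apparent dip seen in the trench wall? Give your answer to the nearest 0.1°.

The section lies 85° from the strike.
tan(apparent dip) = tan 33° · sin 85° = 0.6469
apparent dip = arctan 0.6469 = 32.90°

32.9°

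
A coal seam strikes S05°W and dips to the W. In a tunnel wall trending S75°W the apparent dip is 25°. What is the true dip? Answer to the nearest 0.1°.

The section is 70° from the strike.
tan(true dip) = tan 25° / sin 70° = 0.4962
true dip = arctan 0.4962 = 26.39°

26.4°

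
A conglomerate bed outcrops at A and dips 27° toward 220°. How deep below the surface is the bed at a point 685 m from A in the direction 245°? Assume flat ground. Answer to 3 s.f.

316 m

The hole lies 25° from the dip direction, so the down-dip offset is 685 × cos 25° = 620.82 m.
Depth = down-dip offset × tan(dip) = 620.82 × tan 27° = 620.82 × 0.5095
Depth = 316.32 m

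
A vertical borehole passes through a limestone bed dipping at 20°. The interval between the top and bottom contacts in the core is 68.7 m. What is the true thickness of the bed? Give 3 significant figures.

True thickness t = h · cos(dip) = 68.7 × cos 20°
t = 68.7 × 0.9397 = 64.557 m

64.6 m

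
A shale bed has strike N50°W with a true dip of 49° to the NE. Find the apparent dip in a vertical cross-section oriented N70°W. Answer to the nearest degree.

The strike is N50°W and the section trends N70°W; the acute angle between them is β = 20°.
tan α = tan 49° × sin 20° = 1.1504 × 0.3420 = 0.3934
α = arctan(0.3934) = 21.48°

21°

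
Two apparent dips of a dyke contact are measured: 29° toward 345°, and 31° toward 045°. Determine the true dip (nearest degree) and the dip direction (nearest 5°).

The two traces are lines in the plane: v₁ = (sin 345°·cos 29°, cos 345°·cos 29°, −sin 29°), v₂ = (sin 45°·cos 31°, cos 45°·cos 31°, −sin 31°).
The plane normal is n = v₁ × v₂ ∝ (0.141, 0.410, 0.649).
Dip δ = arctan(|n_h|/n_z) = arctan(0.434/0.649) = 33.8°.
Dip direction = azimuth of (n_x, n_y) = atan2(0.141, 0.410) = 19°.

true dip 34°, dip direction 020°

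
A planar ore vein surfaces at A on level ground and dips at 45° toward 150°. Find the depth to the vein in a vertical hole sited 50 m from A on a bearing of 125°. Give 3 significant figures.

45.3 m

The hole lies 25° from the dip direction, so the down-dip offset is 50 × cos 25° = 45.32 m.
Depth = down-dip offset × tan(dip) = 45.32 × tan 45° = 45.32 × 1.0000
Depth = 45.32 m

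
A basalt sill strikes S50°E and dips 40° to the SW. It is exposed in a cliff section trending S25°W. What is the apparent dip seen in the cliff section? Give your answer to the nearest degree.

Angle between strike (S50°E) and section (S25°W): β = 75°.
tan(apparent dip) = tan 40° · sin 75° = 0.8105
apparent dip = arctan 0.8105 = 39.03°

39°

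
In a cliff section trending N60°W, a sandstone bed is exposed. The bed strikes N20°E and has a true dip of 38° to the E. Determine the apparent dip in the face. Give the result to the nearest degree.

The strike is N20°E and the section trends N60°W; the acute angle between them is β = 80°.
tan α = tan 38° × sin 80° = 0.7813 × 0.9848 = 0.7694
α = arctan(0.7694) = 37.58°

38°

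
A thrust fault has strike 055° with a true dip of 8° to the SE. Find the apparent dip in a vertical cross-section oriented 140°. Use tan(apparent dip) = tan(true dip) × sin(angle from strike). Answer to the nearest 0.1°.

The strike is 055° and the section trends 140°; the acute angle between them is β = 85°.
tan(apparent dip) = tan 8° · sin 85° = 0.1400
apparent dip = arctan 0.1400 = 7.97°

8.0°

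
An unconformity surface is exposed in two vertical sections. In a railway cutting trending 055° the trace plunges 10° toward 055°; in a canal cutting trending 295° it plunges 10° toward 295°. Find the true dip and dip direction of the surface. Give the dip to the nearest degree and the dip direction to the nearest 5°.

Represent each trace as a vector plunging at its apparent dip toward its trend (east-north-up frame): v₁ = (0.807, 0.565, -0.174), v₂ = (-0.893, 0.416, -0.174).
The plane normal is n = v₁ × v₂ ∝ (-0.026, 0.295, 0.840).
tan δ = √(n_x²+n_y²)/n_z = 0.296/0.840, so δ = 19.4°.
The horizontal component of n points toward azimuth atan2(n_x, n_y) = 355°, the dip direction.

true dip 19°, dip direction 355°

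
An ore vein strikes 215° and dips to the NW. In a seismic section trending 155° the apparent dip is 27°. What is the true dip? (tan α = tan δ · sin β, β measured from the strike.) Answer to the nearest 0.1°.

30.5°

β = acute angle between strike 215° and section 155° = 60°.
tan δ = tan α / sin β = tan 27° / sin 60° = 0.5095 / 0.8660 = 0.5883
δ = arctan(0.5883) = 30.47°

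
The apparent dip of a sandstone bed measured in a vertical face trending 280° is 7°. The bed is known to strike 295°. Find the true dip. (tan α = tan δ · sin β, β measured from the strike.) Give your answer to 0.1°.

25.4°

The section is 15° from the strike.
tan(true dip) = tan 7° / sin 15° = 0.4744
true dip = arctan 0.4744 = 25.38°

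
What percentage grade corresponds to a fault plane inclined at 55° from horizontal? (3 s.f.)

grade % = 100 × tan 55° = 100 × 1.4281

143%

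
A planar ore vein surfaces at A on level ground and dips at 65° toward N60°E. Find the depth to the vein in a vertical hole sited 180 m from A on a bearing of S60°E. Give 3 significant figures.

The hole lies 60° from the dip direction, so the down-dip offset is 180 × cos 60° = 90.00 m.
Depth = down-dip offset × tan(dip) = 90.00 × tan 65° = 90.00 × 2.1445
Depth = 193.01 m

193 m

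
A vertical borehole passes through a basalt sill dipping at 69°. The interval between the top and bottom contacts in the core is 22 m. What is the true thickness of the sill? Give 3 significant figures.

7.88 m

True thickness t = h · cos(dip) = 22 × cos 69°
t = 22 × 0.3584 = 7.884 m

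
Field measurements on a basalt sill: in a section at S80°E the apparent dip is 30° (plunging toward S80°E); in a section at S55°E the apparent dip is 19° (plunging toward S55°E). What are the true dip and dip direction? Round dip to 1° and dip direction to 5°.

true dip 36°, dip direction 065°

The two traces are lines in the plane: v₁ = (sin 100°·cos 30°, cos 100°·cos 30°, −sin 30°), v₂ = (sin 125°·cos 19°, cos 125°·cos 19°, −sin 19°).
The plane normal is n = v₁ × v₂ ∝ (0.222, 0.110, 0.346).
Dip δ = arctan(|n_h|/n_z) = arctan(0.248/0.346) = 35.6°.
Dip direction = azimuth of (n_x, n_y) = atan2(0.222, 0.110) = 64°.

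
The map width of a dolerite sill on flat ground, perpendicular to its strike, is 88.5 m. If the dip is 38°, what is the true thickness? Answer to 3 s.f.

True thickness t = w · sin(dip) = 88.5 × sin 38°
t = 88.5 × 0.6157 = 54.486 m

54.5 m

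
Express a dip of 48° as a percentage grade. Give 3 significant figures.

grade % = 100 × tan 48° = 100 × 1.1106

111%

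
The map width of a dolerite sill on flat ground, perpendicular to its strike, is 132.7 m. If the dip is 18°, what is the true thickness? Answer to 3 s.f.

True thickness t = w · sin(dip) = 132.7 × sin 18°
t = 132.7 × 0.3090 = 41.007 m

41.0 m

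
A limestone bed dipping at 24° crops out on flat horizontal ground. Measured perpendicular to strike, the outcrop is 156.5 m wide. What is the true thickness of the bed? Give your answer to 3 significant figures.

True thickness t = w · sin(dip) = 156.5 × sin 24°
t = 156.5 × 0.4067 = 63.654 m

63.7 m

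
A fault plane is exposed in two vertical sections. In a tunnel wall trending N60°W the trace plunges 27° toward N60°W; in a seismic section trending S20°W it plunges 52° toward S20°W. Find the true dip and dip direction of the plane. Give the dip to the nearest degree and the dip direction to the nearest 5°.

Represent each trace as a vector plunging at its apparent dip toward its trend (east-north-up frame): v₁ = (-0.772, 0.446, -0.454), v₂ = (-0.211, -0.579, -0.788).
Cross product v₁ × v₂ gives the pole to the plane: n ∝ (-0.614, -0.512, 0.540).
True dip = arccos(n_z / |n|) = arccos(0.5599) = 56.0°.
The horizontal component of n points toward azimuth atan2(n_x, n_y) = 230°, the dip direction.

true dip 56°, dip direction 230°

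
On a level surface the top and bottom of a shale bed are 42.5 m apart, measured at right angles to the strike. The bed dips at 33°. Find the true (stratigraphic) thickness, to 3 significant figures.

23.1 m

True thickness t = w · sin(dip) = 42.5 × sin 33°
t = 42.5 × 0.5446 = 23.147 m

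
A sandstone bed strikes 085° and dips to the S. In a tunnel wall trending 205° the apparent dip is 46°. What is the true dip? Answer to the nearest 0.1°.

β = acute angle between strike 085° and section 205° = 60°.
tan(true dip) = tan 46° / sin 60° = 1.1957
true dip = arctan 1.1957 = 50.09°

50.1°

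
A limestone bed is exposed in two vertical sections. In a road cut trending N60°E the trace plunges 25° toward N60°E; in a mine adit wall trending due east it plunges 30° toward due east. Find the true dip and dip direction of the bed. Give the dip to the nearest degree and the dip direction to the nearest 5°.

Each apparent-dip line lies in the plane. As unit vectors (x east, y north, z up), v₁ plunges 25°→N60°E and v₂ plunges 30°→due east.
n = v₁ × v₂ = (0.227, -0.026, 0.392) (taken with n_z > 0).
True dip = arccos(n_z / |n|) = arccos(0.8646) = 30.2°.
Dip direction = azimuth of (n_x, n_y) = atan2(0.227, -0.026) = 97°.

true dip 30°, dip direction 095°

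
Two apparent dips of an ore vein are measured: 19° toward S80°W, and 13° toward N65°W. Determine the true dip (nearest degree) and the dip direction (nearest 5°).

true dip 20°, dip direction 245°

The two traces are lines in the plane: v₁ = (sin 260°·cos 19°, cos 260°·cos 19°, −sin 19°), v₂ = (sin 295°·cos 13°, cos 295°·cos 13°, −sin 13°).
n = v₁ × v₂ = (-0.171, -0.078, 0.528) (taken with n_z > 0).
tan δ = √(n_x²+n_y²)/n_z = 0.188/0.528, so δ = 19.6°.
Dip direction = atan2(-0.171, -0.078) = 245° (azimuth of n's horizontal projection).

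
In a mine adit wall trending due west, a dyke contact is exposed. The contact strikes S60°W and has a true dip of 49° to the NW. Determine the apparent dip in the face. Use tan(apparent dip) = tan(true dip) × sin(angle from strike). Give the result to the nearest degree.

30°

Angle between strike (S60°W) and section (due west): β = 30°.
tan α = tan 49° × sin 30° = 1.1504 × 0.5000 = 0.5752
apparent dip = arctan 0.5752 = 29.91°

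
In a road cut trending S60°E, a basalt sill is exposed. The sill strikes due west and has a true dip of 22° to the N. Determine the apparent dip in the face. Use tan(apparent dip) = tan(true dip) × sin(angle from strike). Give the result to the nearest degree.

11°

The section lies 30° from the strike.
tan(apparent dip) = tan 22° · sin 30° = 0.2020
apparent dip = arctan 0.2020 = 11.42°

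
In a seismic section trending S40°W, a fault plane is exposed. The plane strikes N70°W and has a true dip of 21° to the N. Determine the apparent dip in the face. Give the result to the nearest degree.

The strike is N70°W and the section trends S40°W; the acute angle between them is β = 70°.
tan(apparent dip) = tan 21° · sin 70° = 0.3607
α = arctan(0.3607) = 19.84°

20°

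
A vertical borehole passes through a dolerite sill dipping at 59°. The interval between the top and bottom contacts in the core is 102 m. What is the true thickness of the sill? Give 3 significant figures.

52.5 m

True thickness t = h · cos(dip) = 102 × cos 59°
t = 102 × 0.5150 = 52.534 m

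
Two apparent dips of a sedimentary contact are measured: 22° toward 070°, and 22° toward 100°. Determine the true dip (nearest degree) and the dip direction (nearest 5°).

Represent each trace as a vector plunging at its apparent dip toward its trend (east-north-up frame): v₁ = (0.871, 0.317, -0.375), v₂ = (0.913, -0.161, -0.375).
Cross product v₁ × v₂ gives the pole to the plane: n ∝ (0.179, 0.016, 0.430).
tan δ = √(n_x²+n_y²)/n_z = 0.180/0.430, so δ = 22.7°.
Dip direction = atan2(0.179, 0.016) = 85° (azimuth of n's horizontal projection).

true dip 23°, dip direction 085°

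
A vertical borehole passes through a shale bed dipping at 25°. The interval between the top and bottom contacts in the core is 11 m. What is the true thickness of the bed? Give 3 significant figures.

True thickness t = h · cos(dip) = 11 × cos 25°
t = 11 × 0.9063 = 9.969 m

9.97 m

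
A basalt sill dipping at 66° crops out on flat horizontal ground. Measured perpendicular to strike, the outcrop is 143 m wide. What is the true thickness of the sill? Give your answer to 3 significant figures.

True thickness t = w · sin(dip) = 143 × sin 66°
t = 143 × 0.9135 = 130.637 m

131 m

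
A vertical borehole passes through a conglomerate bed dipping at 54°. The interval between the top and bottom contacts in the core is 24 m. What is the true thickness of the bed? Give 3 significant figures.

14.1 m

True thickness t = h · cos(dip) = 24 × cos 54°
t = 24 × 0.5878 = 14.107 m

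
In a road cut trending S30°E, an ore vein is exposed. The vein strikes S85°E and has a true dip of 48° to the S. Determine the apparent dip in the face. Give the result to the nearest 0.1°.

42.3°

Angle between strike (S85°E) and section (S30°E): β = 55°.
tan(apparent dip) = tan 48° · sin 55° = 0.9098
apparent dip = arctan 0.9098 = 42.29°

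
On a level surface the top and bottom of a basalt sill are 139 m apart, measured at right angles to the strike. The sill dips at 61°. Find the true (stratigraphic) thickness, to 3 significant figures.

True thickness t = w · sin(dip) = 139 × sin 61°
t = 139 × 0.8746 = 121.572 m

122 m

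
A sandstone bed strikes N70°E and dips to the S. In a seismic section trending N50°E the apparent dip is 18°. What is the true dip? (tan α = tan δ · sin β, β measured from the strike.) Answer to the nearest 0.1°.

43.5°

β = acute angle between strike N70°E and section N50°E = 20°.
tan δ = tan α / sin β = tan 18° / sin 20° = 0.3249 / 0.3420 = 0.9500
true dip = arctan 0.9500 = 43.53°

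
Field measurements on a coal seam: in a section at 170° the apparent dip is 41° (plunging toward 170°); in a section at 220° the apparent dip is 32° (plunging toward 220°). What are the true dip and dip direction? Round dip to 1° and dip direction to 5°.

true dip 41°, dip direction 175°

Represent each trace as a vector plunging at its apparent dip toward its trend (east-north-up frame): v₁ = (0.131, -0.743, -0.656), v₂ = (-0.545, -0.650, -0.530).
Cross product v₁ × v₂ gives the pole to the plane: n ∝ (0.032, -0.427, 0.490).
tan δ = √(n_x²+n_y²)/n_z = 0.428/0.490, so δ = 41.1°.
The horizontal component of n points toward azimuth atan2(n_x, n_y) = 176°, the dip direction.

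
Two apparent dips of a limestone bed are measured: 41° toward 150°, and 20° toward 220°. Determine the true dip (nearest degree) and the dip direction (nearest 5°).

true dip 41°, dip direction 155°

The two traces are lines in the plane: v₁ = (sin 150°·cos 41°, cos 150°·cos 41°, −sin 41°), v₂ = (sin 220°·cos 20°, cos 220°·cos 20°, −sin 20°).
n = v₁ × v₂ = (0.249, -0.525, 0.666) (taken with n_z > 0).
Dip δ = arctan(|n_h|/n_z) = arctan(0.581/0.666) = 41.1°.
Dip direction = azimuth of (n_x, n_y) = atan2(0.249, -0.525) = 155°.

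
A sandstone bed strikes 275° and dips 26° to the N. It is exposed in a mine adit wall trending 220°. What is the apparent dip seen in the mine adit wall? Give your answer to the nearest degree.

22°

Angle between strike (275°) and section (220°): β = 55°.
tan α = tan 26° × sin 55° = 0.4877 × 0.8192 = 0.3995
apparent dip = arctan 0.3995 = 21.78°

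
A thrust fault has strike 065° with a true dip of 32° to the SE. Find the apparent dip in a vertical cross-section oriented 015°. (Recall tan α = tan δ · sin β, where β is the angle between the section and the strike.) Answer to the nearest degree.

The section lies 50° from the strike.
tan α = tan 32° × sin 50° = 0.6249 × 0.7660 = 0.4787
apparent dip = arctan 0.4787 = 25.58°

26°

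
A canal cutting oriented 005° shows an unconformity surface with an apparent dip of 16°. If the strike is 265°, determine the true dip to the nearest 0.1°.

β = acute angle between strike 265° and section 005° = 80°.
tan δ = tan α / sin β = tan 16° / sin 80° = 0.2867 / 0.9848 = 0.2912
δ = arctan(0.2912) = 16.23°

16.2°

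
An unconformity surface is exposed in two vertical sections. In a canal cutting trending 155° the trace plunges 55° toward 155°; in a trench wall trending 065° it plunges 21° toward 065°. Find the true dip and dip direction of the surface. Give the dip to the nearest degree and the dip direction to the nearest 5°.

The two traces are lines in the plane: v₁ = (sin 155°·cos 55°, cos 155°·cos 55°, −sin 55°), v₂ = (sin 65°·cos 21°, cos 65°·cos 21°, −sin 21°).
n = v₁ × v₂ = (0.509, -0.606, 0.535) (taken with n_z > 0).
tan δ = √(n_x²+n_y²)/n_z = 0.792/0.535, so δ = 55.9°.
Dip direction = atan2(0.509, -0.606) = 140° (azimuth of n's horizontal projection).

true dip 56°, dip direction 140°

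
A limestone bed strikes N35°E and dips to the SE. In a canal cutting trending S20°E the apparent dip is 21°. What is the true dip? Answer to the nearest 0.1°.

25.1°

The section is 55° from the strike.
tan δ = tan α / sin β = tan 21° / sin 55° = 0.3839 / 0.8192 = 0.4686
δ = arctan(0.4686) = 25.11°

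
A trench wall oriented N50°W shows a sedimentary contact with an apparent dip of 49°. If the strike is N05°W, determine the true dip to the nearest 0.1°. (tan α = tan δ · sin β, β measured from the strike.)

58.4°

β = acute angle between strike N05°W and section N50°W = 45°.
tan(true dip) = tan 49° / sin 45° = 1.6269
true dip = arctan 1.6269 = 58.42°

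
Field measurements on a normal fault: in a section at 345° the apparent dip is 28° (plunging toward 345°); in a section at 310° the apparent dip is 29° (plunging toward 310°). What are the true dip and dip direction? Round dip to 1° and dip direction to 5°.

true dip 30°, dip direction 325°

The two traces are lines in the plane: v₁ = (sin 345°·cos 28°, cos 345°·cos 28°, −sin 28°), v₂ = (sin 310°·cos 29°, cos 310°·cos 29°, −sin 29°).
n = v₁ × v₂ = (-0.150, 0.204, 0.443) (taken with n_z > 0).
Dip δ = arctan(|n_h|/n_z) = arctan(0.253/0.443) = 29.7°.
Dip direction = azimuth of (n_x, n_y) = atan2(-0.150, 0.204) = 324°.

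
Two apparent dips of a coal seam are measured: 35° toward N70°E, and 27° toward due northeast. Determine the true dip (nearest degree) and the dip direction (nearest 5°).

Each apparent-dip line lies in the plane. As unit vectors (x east, y north, z up), v₁ plunges 35°→N70°E and v₂ plunges 27°→due northeast.
Cross product v₁ × v₂ gives the pole to the plane: n ∝ (0.234, -0.012, 0.308).
Dip δ = arctan(|n_h|/n_z) = arctan(0.234/0.308) = 37.2°.
Dip direction = azimuth of (n_x, n_y) = atan2(0.234, -0.012) = 93°.

true dip 37°, dip direction 095°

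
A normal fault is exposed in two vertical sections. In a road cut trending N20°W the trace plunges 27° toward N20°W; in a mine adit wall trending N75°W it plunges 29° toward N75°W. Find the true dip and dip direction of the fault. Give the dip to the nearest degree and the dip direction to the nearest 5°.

true dip 31°, dip direction 310°

Each apparent-dip line lies in the plane. As unit vectors (x east, y north, z up), v₁ plunges 27°→N20°W and v₂ plunges 29°→N75°W.
n = v₁ × v₂ = (-0.303, 0.236, 0.638) (taken with n_z > 0).
tan δ = √(n_x²+n_y²)/n_z = 0.384/0.638, so δ = 31.0°.
Dip direction = atan2(-0.303, 0.236) = 308° (azimuth of n's horizontal projection).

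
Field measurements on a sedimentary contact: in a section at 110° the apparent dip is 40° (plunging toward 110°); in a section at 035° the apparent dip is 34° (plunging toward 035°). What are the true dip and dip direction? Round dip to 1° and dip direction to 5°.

true dip 44°, dip direction 080°

The two traces are lines in the plane: v₁ = (sin 110°·cos 40°, cos 110°·cos 40°, −sin 40°), v₂ = (sin 35°·cos 34°, cos 35°·cos 34°, −sin 34°).
n = v₁ × v₂ = (0.583, 0.097, 0.613) (taken with n_z > 0).
Dip δ = arctan(|n_h|/n_z) = arctan(0.591/0.613) = 43.9°.
Dip direction = azimuth of (n_x, n_y) = atan2(0.583, 0.097) = 81°.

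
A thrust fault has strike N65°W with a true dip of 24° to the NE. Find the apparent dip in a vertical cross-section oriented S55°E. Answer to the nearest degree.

4°

The section lies 10° from the strike.
tan(apparent dip) = tan 24° · sin 10° = 0.0773
α = arctan(0.0773) = 4.42°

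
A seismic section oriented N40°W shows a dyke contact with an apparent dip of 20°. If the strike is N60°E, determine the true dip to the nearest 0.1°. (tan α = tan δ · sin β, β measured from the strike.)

β = acute angle between strike N60°E and section N40°W = 80°.
tan δ = tan α / sin β = tan 20° / sin 80° = 0.3640 / 0.9848 = 0.3696
δ = arctan(0.3696) = 20.28°

20.3°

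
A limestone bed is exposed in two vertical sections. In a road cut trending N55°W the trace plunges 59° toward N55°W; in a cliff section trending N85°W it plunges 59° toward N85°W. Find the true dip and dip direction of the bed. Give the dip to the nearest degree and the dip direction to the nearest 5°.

The two traces are lines in the plane: v₁ = (sin 305°·cos 59°, cos 305°·cos 59°, −sin 59°), v₂ = (sin 275°·cos 59°, cos 275°·cos 59°, −sin 59°).
n = v₁ × v₂ = (-0.215, 0.078, 0.133) (taken with n_z > 0).
True dip = arccos(n_z / |n|) = arccos(0.5020) = 59.9°.
The horizontal component of n points toward azimuth atan2(n_x, n_y) = 290°, the dip direction.

true dip 60°, dip direction 290°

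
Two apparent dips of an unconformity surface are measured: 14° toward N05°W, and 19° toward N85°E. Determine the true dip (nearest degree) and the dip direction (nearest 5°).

true dip 23°, dip direction 050°

Each apparent-dip line lies in the plane. As unit vectors (x east, y north, z up), v₁ plunges 14°→N05°W and v₂ plunges 19°→N85°E.
Cross product v₁ × v₂ gives the pole to the plane: n ∝ (0.295, 0.255, 0.917).
tan δ = √(n_x²+n_y²)/n_z = 0.390/0.917, so δ = 23.0°.
Dip direction = atan2(0.295, 0.255) = 49° (azimuth of n's horizontal projection).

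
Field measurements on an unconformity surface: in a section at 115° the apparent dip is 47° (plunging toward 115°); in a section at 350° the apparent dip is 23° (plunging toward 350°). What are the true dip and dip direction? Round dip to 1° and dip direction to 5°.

The two traces are lines in the plane: v₁ = (sin 115°·cos 47°, cos 115°·cos 47°, −sin 47°), v₂ = (sin 350°·cos 23°, cos 350°·cos 23°, −sin 23°).
n = v₁ × v₂ = (0.776, 0.358, 0.514) (taken with n_z > 0).
Dip δ = arctan(|n_h|/n_z) = arctan(0.854/0.514) = 59.0°.
The horizontal component of n points toward azimuth atan2(n_x, n_y) = 65°, the dip direction.

true dip 59°, dip direction 065°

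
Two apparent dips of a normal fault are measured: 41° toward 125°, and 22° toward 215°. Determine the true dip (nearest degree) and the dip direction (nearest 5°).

Each apparent-dip line lies in the plane. As unit vectors (x east, y north, z up), v₁ plunges 41°→125° and v₂ plunges 22°→215°.
The plane normal is n = v₁ × v₂ ∝ (0.336, -0.580, 0.700).
tan δ = √(n_x²+n_y²)/n_z = 0.671/0.700, so δ = 43.8°.
Dip direction = atan2(0.336, -0.580) = 150° (azimuth of n's horizontal projection).

true dip 44°, dip direction 150°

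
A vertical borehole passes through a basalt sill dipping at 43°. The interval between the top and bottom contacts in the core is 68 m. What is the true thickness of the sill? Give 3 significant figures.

True thickness t = h · cos(dip) = 68 × cos 43°
t = 68 × 0.7314 = 49.732 m

49.7 m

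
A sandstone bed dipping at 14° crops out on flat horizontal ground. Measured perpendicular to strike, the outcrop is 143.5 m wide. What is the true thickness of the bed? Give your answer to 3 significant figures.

34.7 m

True thickness t = w · sin(dip) = 143.5 × sin 14°
t = 143.5 × 0.2419 = 34.716 m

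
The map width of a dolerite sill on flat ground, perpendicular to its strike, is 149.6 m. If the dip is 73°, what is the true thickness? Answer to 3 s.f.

True thickness t = w · sin(dip) = 149.6 × sin 73°
t = 149.6 × 0.9563 = 143.063 m

143 m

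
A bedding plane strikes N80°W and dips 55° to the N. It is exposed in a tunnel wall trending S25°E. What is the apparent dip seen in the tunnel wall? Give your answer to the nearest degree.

49°

The strike is N80°W and the section trends S25°E; the acute angle between them is β = 55°.
tan(apparent dip) = tan 55° · sin 55° = 1.1699
apparent dip = arctan 1.1699 = 49.48°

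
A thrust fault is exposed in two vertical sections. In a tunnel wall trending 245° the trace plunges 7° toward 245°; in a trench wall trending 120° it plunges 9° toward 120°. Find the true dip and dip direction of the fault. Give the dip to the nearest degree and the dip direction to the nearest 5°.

The two traces are lines in the plane: v₁ = (sin 245°·cos 7°, cos 245°·cos 7°, −sin 7°), v₂ = (sin 120°·cos 9°, cos 120°·cos 9°, −sin 9°).
The plane normal is n = v₁ × v₂ ∝ (0.005, -0.245, 0.803).
True dip = arccos(n_z / |n|) = arccos(0.9565) = 17.0°.
Dip direction = atan2(0.005, -0.245) = 179° (azimuth of n's horizontal projection).

true dip 17°, dip direction 180°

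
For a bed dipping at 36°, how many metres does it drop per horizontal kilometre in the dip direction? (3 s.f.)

727 m

drop per km = 1000 × tan 36° = 1000 × 0.7265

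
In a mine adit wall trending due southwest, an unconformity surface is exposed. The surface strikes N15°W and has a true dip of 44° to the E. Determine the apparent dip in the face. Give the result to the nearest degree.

Angle between strike (N15°W) and section (due southwest): β = 60°.
tan α = tan 44° × sin 60° = 0.9657 × 0.8660 = 0.8363
apparent dip = arctan 0.8363 = 39.91°

40°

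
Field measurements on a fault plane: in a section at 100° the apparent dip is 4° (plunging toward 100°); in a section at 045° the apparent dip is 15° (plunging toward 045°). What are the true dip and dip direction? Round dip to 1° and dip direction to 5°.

true dip 16°, dip direction 025°

Each apparent-dip line lies in the plane. As unit vectors (x east, y north, z up), v₁ plunges 4°→100° and v₂ plunges 15°→045°.
Cross product v₁ × v₂ gives the pole to the plane: n ∝ (0.092, 0.207, 0.789).
tan δ = √(n_x²+n_y²)/n_z = 0.226/0.789, so δ = 16.0°.
Dip direction = atan2(0.092, 0.207) = 24° (azimuth of n's horizontal projection).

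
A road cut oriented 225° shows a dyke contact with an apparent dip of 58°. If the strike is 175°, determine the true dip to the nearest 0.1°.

β = acute angle between strike 175° and section 225° = 50°.
tan(true dip) = tan 58° / sin 50° = 2.0891
true dip = arctan 2.0891 = 64.42°

64.4°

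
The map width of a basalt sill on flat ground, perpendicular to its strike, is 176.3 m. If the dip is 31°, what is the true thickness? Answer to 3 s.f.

90.8 m

True thickness t = w · sin(dip) = 176.3 × sin 31°
t = 176.3 × 0.5150 = 90.801 m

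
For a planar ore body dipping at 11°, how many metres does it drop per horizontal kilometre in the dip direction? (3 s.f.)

194 m

drop per km = 1000 × tan 11° = 1000 × 0.1944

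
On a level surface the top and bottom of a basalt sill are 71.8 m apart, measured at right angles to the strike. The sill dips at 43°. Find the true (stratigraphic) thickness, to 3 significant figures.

49.0 m

True thickness t = w · sin(dip) = 71.8 × sin 43°
t = 71.8 × 0.6820 = 48.967 m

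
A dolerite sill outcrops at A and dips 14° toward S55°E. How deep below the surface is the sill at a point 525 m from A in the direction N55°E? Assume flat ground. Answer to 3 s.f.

44.8 m

The hole lies 70° from the dip direction, so the down-dip offset is 525 × cos 70° = 179.56 m.
Depth = down-dip offset × tan(dip) = 179.56 × tan 14° = 179.56 × 0.2493
Depth = 44.77 m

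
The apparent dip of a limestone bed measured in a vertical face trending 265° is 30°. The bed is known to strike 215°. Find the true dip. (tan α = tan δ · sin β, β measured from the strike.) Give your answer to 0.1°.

β = acute angle between strike 215° and section 265° = 50°.
tan(true dip) = tan 30° / sin 50° = 0.7537
true dip = arctan 0.7537 = 37.00°

37.0°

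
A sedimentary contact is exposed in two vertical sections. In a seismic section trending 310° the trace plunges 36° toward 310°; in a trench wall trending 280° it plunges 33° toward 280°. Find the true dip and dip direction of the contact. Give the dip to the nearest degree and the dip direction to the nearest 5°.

true dip 36°, dip direction 305°

Each apparent-dip line lies in the plane. As unit vectors (x east, y north, z up), v₁ plunges 36°→310° and v₂ plunges 33°→280°.
The plane normal is n = v₁ × v₂ ∝ (-0.198, 0.148, 0.339).
True dip = arccos(n_z / |n|) = arccos(0.8086) = 36.0°.
Dip direction = azimuth of (n_x, n_y) = atan2(-0.198, 0.148) = 307°.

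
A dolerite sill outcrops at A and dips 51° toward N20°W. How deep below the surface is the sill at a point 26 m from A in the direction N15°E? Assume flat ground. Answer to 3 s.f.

26.3 m

The hole lies 35° from the dip direction, so the down-dip offset is 26 × cos 35° = 21.30 m.
Depth = down-dip offset × tan(dip) = 21.30 × tan 51° = 21.30 × 1.2349
Depth = 26.30 m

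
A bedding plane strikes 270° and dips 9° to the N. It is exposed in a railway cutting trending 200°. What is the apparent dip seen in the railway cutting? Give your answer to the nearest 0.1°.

8.5°

Angle between strike (270°) and section (200°): β = 70°.
tan α = tan 9° × sin 70° = 0.1584 × 0.9397 = 0.1488
α = arctan(0.1488) = 8.47°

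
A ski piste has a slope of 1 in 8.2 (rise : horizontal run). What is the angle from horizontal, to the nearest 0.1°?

tan θ = 1/8.2 = 0.1220
θ = arctan(0.1220) = 6.95°

7.0°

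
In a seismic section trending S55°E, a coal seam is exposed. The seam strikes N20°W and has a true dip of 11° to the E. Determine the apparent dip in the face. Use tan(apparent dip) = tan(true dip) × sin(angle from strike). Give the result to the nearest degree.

6°

Angle between strike (N20°W) and section (S55°E): β = 35°.
tan(apparent dip) = tan 11° · sin 35° = 0.1115
α = arctan(0.1115) = 6.36°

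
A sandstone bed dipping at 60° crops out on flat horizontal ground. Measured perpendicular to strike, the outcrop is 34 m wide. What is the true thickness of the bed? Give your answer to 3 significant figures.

True thickness t = w · sin(dip) = 34 × sin 60°
t = 34 × 0.8660 = 29.445 m

29.4 m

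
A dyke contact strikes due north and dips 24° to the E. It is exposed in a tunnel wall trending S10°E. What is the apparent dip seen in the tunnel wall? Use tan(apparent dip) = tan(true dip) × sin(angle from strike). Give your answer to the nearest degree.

Angle between strike (due north) and section (S10°E): β = 10°.
tan α = tan 24° × sin 10° = 0.4452 × 0.1736 = 0.0773
apparent dip = arctan 0.0773 = 4.42°

4°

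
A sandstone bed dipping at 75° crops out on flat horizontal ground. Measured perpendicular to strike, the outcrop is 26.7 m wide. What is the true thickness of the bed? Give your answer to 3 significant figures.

25.8 m

True thickness t = w · sin(dip) = 26.7 × sin 75°
t = 26.7 × 0.9659 = 25.790 m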